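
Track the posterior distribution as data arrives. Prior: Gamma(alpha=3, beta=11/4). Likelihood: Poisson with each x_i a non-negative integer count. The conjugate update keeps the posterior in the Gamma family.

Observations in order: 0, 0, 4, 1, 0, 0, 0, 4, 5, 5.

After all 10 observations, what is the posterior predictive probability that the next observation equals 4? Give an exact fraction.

obs 1: x=0 → posterior Gamma(3, 15/4)
obs 2: x=0 → posterior Gamma(3, 19/4)
obs 3: x=4 → posterior Gamma(7, 23/4)
obs 4: x=1 → posterior Gamma(8, 27/4)
obs 5: x=0 → posterior Gamma(8, 31/4)
obs 6: x=0 → posterior Gamma(8, 35/4)
obs 7: x=0 → posterior Gamma(8, 39/4)
obs 8: x=4 → posterior Gamma(12, 43/4)
obs 9: x=5 → posterior Gamma(17, 47/4)
obs 10: x=5 → posterior Gamma(22, 51/4)

434051909519595174822237031041777693605376/6457987990014774921049490630626678466796875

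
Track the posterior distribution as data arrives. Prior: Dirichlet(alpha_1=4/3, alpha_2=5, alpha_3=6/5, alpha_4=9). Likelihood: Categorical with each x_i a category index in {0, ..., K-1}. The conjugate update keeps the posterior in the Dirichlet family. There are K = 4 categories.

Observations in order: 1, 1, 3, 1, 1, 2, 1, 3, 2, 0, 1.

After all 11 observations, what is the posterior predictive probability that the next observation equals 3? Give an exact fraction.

obs 1: x=1 → posterior Dirichlet(4/3, 6, 6/5, 9)
obs 2: x=1 → posterior Dirichlet(4/3, 7, 6/5, 9)
obs 3: x=3 → posterior Dirichlet(4/3, 7, 6/5, 10)
obs 4: x=1 → posterior Dirichlet(4/3, 8, 6/5, 10)
obs 5: x=1 → posterior Dirichlet(4/3, 9, 6/5, 10)
obs 6: x=2 → posterior Dirichlet(4/3, 9, 11/5, 10)
obs 7: x=1 → posterior Dirichlet(4/3, 10, 11/5, 10)
obs 8: x=3 → posterior Dirichlet(4/3, 10, 11/5, 11)
obs 9: x=2 → posterior Dirichlet(4/3, 10, 16/5, 11)
obs 10: x=0 → posterior Dirichlet(7/3, 10, 16/5, 11)
obs 11: x=1 → posterior Dirichlet(7/3, 11, 16/5, 11)

165/413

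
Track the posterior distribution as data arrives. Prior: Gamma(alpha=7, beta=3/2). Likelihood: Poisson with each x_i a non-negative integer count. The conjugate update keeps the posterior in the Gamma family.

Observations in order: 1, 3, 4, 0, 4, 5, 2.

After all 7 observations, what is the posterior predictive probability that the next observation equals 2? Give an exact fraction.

obs 1: x=1 → posterior Gamma(8, 5/2)
obs 2: x=3 → posterior Gamma(11, 7/2)
obs 3: x=4 → posterior Gamma(15, 9/2)
obs 4: x=0 → posterior Gamma(15, 11/2)
obs 5: x=4 → posterior Gamma(19, 13/2)
obs 6: x=5 → posterior Gamma(24, 15/2)
obs 7: x=2 → posterior Gamma(26, 17/2)

137733335077931667980529656546548476/638411683925748518131605316913942641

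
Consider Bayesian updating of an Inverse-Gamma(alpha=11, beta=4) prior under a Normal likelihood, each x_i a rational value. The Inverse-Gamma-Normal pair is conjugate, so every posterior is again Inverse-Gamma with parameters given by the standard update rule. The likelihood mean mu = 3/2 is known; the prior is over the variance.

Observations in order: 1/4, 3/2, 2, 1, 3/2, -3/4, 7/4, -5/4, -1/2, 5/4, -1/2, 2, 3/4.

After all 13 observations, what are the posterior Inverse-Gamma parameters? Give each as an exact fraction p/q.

obs 1: x=1/4 → posterior Inverse-Gamma(23/2, 153/32)
obs 2: x=3/2 → posterior Inverse-Gamma(12, 153/32)
obs 3: x=2 → posterior Inverse-Gamma(25/2, 157/32)
obs 4: x=1 → posterior Inverse-Gamma(13, 161/32)
obs 5: x=3/2 → posterior Inverse-Gamma(27/2, 161/32)
obs 6: x=-3/4 → posterior Inverse-Gamma(14, 121/16)
obs 7: x=7/4 → posterior Inverse-Gamma(29/2, 243/32)
obs 8: x=-5/4 → posterior Inverse-Gamma(15, 91/8)
obs 9: x=-1/2 → posterior Inverse-Gamma(31/2, 107/8)
obs 10: x=5/4 → posterior Inverse-Gamma(16, 429/32)
obs 11: x=-1/2 → posterior Inverse-Gamma(33/2, 493/32)
obs 12: x=2 → posterior Inverse-Gamma(17, 497/32)
obs 13: x=3/4 → posterior Inverse-Gamma(35/2, 253/16)

alpha=35/2, beta=253/16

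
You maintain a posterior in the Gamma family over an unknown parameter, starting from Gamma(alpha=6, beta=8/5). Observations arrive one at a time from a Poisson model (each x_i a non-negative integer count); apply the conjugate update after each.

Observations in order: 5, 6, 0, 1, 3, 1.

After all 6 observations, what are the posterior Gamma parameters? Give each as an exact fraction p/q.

obs 1: x=5 → posterior Gamma(11, 13/5)
obs 2: x=6 → posterior Gamma(17, 18/5)
obs 3: x=0 → posterior Gamma(17, 23/5)
obs 4: x=1 → posterior Gamma(18, 28/5)
obs 5: x=3 → posterior Gamma(21, 33/5)
obs 6: x=1 → posterior Gamma(22, 38/5)

alpha=22, beta=38/5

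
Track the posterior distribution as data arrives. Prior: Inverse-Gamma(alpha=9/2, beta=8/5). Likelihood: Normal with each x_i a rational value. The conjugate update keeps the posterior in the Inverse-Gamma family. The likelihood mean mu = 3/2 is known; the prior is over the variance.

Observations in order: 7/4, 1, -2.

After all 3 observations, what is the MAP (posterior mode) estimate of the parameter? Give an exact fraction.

obs 1: x=7/4 → posterior Inverse-Gamma(5, 261/160)
obs 2: x=1 → posterior Inverse-Gamma(11/2, 281/160)
obs 3: x=-2 → posterior Inverse-Gamma(6, 1261/160)

1261/1120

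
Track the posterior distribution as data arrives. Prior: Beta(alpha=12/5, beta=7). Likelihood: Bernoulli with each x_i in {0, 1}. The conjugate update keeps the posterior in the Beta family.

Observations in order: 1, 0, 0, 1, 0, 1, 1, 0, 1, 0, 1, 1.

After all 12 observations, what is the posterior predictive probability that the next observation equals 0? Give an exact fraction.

60/107

obs 1: x=1 → posterior Beta(17/5, 7)
obs 2: x=0 → posterior Beta(17/5, 8)
obs 3: x=0 → posterior Beta(17/5, 9)
obs 4: x=1 → posterior Beta(22/5, 9)
obs 5: x=0 → posterior Beta(22/5, 10)
obs 6: x=1 → posterior Beta(27/5, 10)
obs 7: x=1 → posterior Beta(32/5, 10)
obs 8: x=0 → posterior Beta(32/5, 11)
obs 9: x=1 → posterior Beta(37/5, 11)
obs 10: x=0 → posterior Beta(37/5, 12)
obs 11: x=1 → posterior Beta(42/5, 12)
obs 12: x=1 → posterior Beta(47/5, 12)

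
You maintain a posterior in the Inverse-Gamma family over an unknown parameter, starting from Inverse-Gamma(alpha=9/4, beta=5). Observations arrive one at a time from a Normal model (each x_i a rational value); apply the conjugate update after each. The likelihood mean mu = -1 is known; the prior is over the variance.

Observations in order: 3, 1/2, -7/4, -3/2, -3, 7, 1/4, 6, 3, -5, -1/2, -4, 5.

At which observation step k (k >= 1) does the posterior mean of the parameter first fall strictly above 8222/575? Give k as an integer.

k = 10

obs 1: x=3 → posterior Inverse-Gamma(11/4, 13)
obs 2: x=1/2 → posterior Inverse-Gamma(13/4, 113/8)
obs 3: x=-7/4 → posterior Inverse-Gamma(15/4, 461/32)
obs 4: x=-3/2 → posterior Inverse-Gamma(17/4, 465/32)
obs 5: x=-3 → posterior Inverse-Gamma(19/4, 529/32)
obs 6: x=7 → posterior Inverse-Gamma(21/4, 1553/32)
obs 7: x=1/4 → posterior Inverse-Gamma(23/4, 789/16)
obs 8: x=6 → posterior Inverse-Gamma(25/4, 1181/16)
obs 9: x=3 → posterior Inverse-Gamma(27/4, 1309/16)
obs 10: x=-5 → posterior Inverse-Gamma(29/4, 1437/16)
obs 11: x=-1/2 → posterior Inverse-Gamma(31/4, 1439/16)
obs 12: x=-4 → posterior Inverse-Gamma(33/4, 1511/16)
obs 13: x=5 → posterior Inverse-Gamma(35/4, 1799/16)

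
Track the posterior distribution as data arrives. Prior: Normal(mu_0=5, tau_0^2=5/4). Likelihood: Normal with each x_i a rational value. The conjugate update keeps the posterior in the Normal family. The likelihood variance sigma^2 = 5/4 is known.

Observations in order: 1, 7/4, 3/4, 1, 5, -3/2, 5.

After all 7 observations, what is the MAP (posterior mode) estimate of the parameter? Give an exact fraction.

obs 1: x=1 → posterior Normal(3, 5/8)
obs 2: x=7/4 → posterior Normal(31/12, 5/12)
obs 3: x=3/4 → posterior Normal(17/8, 5/16)
obs 4: x=1 → posterior Normal(19/10, 1/4)
obs 5: x=5 → posterior Normal(29/12, 5/24)
obs 6: x=-3/2 → posterior Normal(13/7, 5/28)
obs 7: x=5 → posterior Normal(9/4, 5/32)

9/4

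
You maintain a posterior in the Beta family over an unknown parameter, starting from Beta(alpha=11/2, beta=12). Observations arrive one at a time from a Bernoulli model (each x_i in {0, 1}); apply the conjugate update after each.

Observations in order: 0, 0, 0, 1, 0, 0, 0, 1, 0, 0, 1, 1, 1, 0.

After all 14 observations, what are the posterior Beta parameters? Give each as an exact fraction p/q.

alpha=21/2, beta=21

obs 1: x=0 → posterior Beta(11/2, 13)
obs 2: x=0 → posterior Beta(11/2, 14)
obs 3: x=0 → posterior Beta(11/2, 15)
obs 4: x=1 → posterior Beta(13/2, 15)
obs 5: x=0 → posterior Beta(13/2, 16)
obs 6: x=0 → posterior Beta(13/2, 17)
obs 7: x=0 → posterior Beta(13/2, 18)
obs 8: x=1 → posterior Beta(15/2, 18)
obs 9: x=0 → posterior Beta(15/2, 19)
obs 10: x=0 → posterior Beta(15/2, 20)
obs 11: x=1 → posterior Beta(17/2, 20)
obs 12: x=1 → posterior Beta(19/2, 20)
obs 13: x=1 → posterior Beta(21/2, 20)
obs 14: x=0 → posterior Beta(21/2, 21)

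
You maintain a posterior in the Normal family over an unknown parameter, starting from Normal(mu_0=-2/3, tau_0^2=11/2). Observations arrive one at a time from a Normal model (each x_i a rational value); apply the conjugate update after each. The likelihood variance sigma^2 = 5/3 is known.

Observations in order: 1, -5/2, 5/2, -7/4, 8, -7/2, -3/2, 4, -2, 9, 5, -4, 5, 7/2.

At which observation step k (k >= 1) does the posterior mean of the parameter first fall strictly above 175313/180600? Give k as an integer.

k = 5

obs 1: x=1 → posterior Normal(79/129, 55/43)
obs 2: x=-5/2 → posterior Normal(-337/456, 55/76)
obs 3: x=5/2 → posterior Normal(79/327, 55/109)
obs 4: x=-7/4 → posterior Normal(-377/1704, 55/142)
obs 5: x=8 → posterior Normal(2791/2100, 11/35)
obs 6: x=-7/2 → posterior Normal(1405/2496, 55/208)
obs 7: x=-3/2 → posterior Normal(811/2892, 55/241)
obs 8: x=4 → posterior Normal(2395/3288, 55/274)
obs 9: x=-2 → posterior Normal(1603/3684, 55/307)
obs 10: x=9 → posterior Normal(5167/4080, 11/68)
obs 11: x=5 → posterior Normal(7147/4476, 55/373)
obs 12: x=-4 → posterior Normal(5563/4872, 55/406)
obs 13: x=5 → posterior Normal(7543/5268, 55/439)
obs 14: x=7/2 → posterior Normal(8929/5664, 55/472)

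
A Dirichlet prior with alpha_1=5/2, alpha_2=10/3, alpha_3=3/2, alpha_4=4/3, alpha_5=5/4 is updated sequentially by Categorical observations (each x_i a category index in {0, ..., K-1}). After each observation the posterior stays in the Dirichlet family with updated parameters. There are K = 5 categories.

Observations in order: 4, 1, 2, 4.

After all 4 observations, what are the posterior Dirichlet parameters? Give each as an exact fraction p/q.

obs 1: x=4 → posterior Dirichlet(5/2, 10/3, 3/2, 4/3, 9/4)
obs 2: x=1 → posterior Dirichlet(5/2, 13/3, 3/2, 4/3, 9/4)
obs 3: x=2 → posterior Dirichlet(5/2, 13/3, 5/2, 4/3, 9/4)
obs 4: x=4 → posterior Dirichlet(5/2, 13/3, 5/2, 4/3, 13/4)

alpha_1=5/2, alpha_2=13/3, alpha_3=5/2, alpha_4=4/3, alpha_5=13/4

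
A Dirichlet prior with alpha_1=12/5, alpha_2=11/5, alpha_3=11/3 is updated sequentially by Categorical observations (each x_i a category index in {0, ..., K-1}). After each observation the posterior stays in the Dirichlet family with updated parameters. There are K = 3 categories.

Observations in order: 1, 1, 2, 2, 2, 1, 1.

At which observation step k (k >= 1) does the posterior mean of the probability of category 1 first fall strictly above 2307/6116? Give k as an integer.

k = 2

obs 1: x=1 → posterior Dirichlet(12/5, 16/5, 11/3)
obs 2: x=1 → posterior Dirichlet(12/5, 21/5, 11/3)
obs 3: x=2 → posterior Dirichlet(12/5, 21/5, 14/3)
obs 4: x=2 → posterior Dirichlet(12/5, 21/5, 17/3)
obs 5: x=2 → posterior Dirichlet(12/5, 21/5, 20/3)
obs 6: x=1 → posterior Dirichlet(12/5, 26/5, 20/3)
obs 7: x=1 → posterior Dirichlet(12/5, 31/5, 20/3)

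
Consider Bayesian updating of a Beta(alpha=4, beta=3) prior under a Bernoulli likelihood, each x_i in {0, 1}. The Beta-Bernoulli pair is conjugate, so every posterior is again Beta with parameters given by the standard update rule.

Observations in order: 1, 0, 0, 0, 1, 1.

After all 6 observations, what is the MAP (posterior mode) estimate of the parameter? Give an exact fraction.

obs 1: x=1 → posterior Beta(5, 3)
obs 2: x=0 → posterior Beta(5, 4)
obs 3: x=0 → posterior Beta(5, 5)
obs 4: x=0 → posterior Beta(5, 6)
obs 5: x=1 → posterior Beta(6, 6)
obs 6: x=1 → posterior Beta(7, 6)

6/11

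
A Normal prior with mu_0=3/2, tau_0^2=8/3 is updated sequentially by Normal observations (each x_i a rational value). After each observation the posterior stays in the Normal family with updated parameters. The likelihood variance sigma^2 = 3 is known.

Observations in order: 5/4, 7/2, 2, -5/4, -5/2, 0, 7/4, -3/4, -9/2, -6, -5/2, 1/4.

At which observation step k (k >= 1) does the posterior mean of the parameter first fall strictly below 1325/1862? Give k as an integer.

obs 1: x=5/4 → posterior Normal(47/34, 24/17)
obs 2: x=7/2 → posterior Normal(103/50, 24/25)
obs 3: x=2 → posterior Normal(45/22, 8/11)
obs 4: x=-5/4 → posterior Normal(115/82, 24/41)
obs 5: x=-5/2 → posterior Normal(75/98, 24/49)
obs 6: x=0 → posterior Normal(25/38, 8/19)
obs 7: x=7/4 → posterior Normal(103/130, 24/65)
obs 8: x=-3/4 → posterior Normal(91/146, 24/73)
obs 9: x=-9/2 → posterior Normal(19/162, 8/27)
obs 10: x=-6 → posterior Normal(-77/178, 24/89)
obs 11: x=-5/2 → posterior Normal(-117/194, 24/97)
obs 12: x=1/4 → posterior Normal(-113/210, 8/35)

k = 6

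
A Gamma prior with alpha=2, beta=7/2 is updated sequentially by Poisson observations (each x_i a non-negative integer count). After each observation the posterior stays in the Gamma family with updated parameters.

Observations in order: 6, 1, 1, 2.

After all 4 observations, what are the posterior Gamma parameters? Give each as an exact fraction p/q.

alpha=12, beta=15/2

obs 1: x=6 → posterior Gamma(8, 9/2)
obs 2: x=1 → posterior Gamma(9, 11/2)
obs 3: x=1 → posterior Gamma(10, 13/2)
obs 4: x=2 → posterior Gamma(12, 15/2)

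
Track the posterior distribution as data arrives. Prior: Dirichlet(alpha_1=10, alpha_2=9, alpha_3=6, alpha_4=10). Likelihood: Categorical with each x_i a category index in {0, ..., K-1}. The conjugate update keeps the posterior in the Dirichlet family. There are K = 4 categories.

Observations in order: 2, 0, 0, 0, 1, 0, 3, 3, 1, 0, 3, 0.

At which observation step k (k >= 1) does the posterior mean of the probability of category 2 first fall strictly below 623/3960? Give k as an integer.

obs 1: x=2 → posterior Dirichlet(10, 9, 7, 10)
obs 2: x=0 → posterior Dirichlet(11, 9, 7, 10)
obs 3: x=0 → posterior Dirichlet(12, 9, 7, 10)
obs 4: x=0 → posterior Dirichlet(13, 9, 7, 10)
obs 5: x=1 → posterior Dirichlet(13, 10, 7, 10)
obs 6: x=0 → posterior Dirichlet(14, 10, 7, 10)
obs 7: x=3 → posterior Dirichlet(14, 10, 7, 11)
obs 8: x=3 → posterior Dirichlet(14, 10, 7, 12)
obs 9: x=1 → posterior Dirichlet(14, 11, 7, 12)
obs 10: x=0 → posterior Dirichlet(15, 11, 7, 12)
obs 11: x=3 → posterior Dirichlet(15, 11, 7, 13)
obs 12: x=0 → posterior Dirichlet(16, 11, 7, 13)

k = 10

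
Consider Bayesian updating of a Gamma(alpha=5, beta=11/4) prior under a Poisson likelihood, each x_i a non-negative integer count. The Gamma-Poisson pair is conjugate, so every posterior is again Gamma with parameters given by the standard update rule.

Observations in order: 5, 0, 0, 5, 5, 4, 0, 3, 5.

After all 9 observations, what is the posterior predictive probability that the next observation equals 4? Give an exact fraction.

253467415043893002820308129902838953511633625812744615495680/1746133394186433141902839471825756172108207104953451708842753

obs 1: x=5 → posterior Gamma(10, 15/4)
obs 2: x=0 → posterior Gamma(10, 19/4)
obs 3: x=0 → posterior Gamma(10, 23/4)
obs 4: x=5 → posterior Gamma(15, 27/4)
obs 5: x=5 → posterior Gamma(20, 31/4)
obs 6: x=4 → posterior Gamma(24, 35/4)
obs 7: x=0 → posterior Gamma(24, 39/4)
obs 8: x=3 → posterior Gamma(27, 43/4)
obs 9: x=5 → posterior Gamma(32, 47/4)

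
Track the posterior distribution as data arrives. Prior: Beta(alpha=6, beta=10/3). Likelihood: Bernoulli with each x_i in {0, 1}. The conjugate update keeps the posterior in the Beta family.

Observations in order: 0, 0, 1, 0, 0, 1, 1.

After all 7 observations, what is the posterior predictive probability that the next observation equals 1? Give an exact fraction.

27/49

obs 1: x=0 → posterior Beta(6, 13/3)
obs 2: x=0 → posterior Beta(6, 16/3)
obs 3: x=1 → posterior Beta(7, 16/3)
obs 4: x=0 → posterior Beta(7, 19/3)
obs 5: x=0 → posterior Beta(7, 22/3)
obs 6: x=1 → posterior Beta(8, 22/3)
obs 7: x=1 → posterior Beta(9, 22/3)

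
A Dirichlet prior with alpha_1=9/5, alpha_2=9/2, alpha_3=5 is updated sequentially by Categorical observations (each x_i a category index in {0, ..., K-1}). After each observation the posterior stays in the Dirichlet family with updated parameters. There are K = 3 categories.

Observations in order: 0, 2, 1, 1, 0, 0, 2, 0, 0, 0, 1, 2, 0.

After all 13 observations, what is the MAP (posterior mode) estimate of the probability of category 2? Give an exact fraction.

70/213

obs 1: x=0 → posterior Dirichlet(14/5, 9/2, 5)
obs 2: x=2 → posterior Dirichlet(14/5, 9/2, 6)
obs 3: x=1 → posterior Dirichlet(14/5, 11/2, 6)
obs 4: x=1 → posterior Dirichlet(14/5, 13/2, 6)
obs 5: x=0 → posterior Dirichlet(19/5, 13/2, 6)
obs 6: x=0 → posterior Dirichlet(24/5, 13/2, 6)
obs 7: x=2 → posterior Dirichlet(24/5, 13/2, 7)
obs 8: x=0 → posterior Dirichlet(29/5, 13/2, 7)
obs 9: x=0 → posterior Dirichlet(34/5, 13/2, 7)
obs 10: x=0 → posterior Dirichlet(39/5, 13/2, 7)
obs 11: x=1 → posterior Dirichlet(39/5, 15/2, 7)
obs 12: x=2 → posterior Dirichlet(39/5, 15/2, 8)
obs 13: x=0 → posterior Dirichlet(44/5, 15/2, 8)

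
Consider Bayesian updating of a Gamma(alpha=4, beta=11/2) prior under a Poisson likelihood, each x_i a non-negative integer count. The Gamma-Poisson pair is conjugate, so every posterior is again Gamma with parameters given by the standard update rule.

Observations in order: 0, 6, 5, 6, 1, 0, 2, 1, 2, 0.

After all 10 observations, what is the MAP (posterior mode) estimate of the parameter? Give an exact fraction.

52/31

obs 1: x=0 → posterior Gamma(4, 13/2)
obs 2: x=6 → posterior Gamma(10, 15/2)
obs 3: x=5 → posterior Gamma(15, 17/2)
obs 4: x=6 → posterior Gamma(21, 19/2)
obs 5: x=1 → posterior Gamma(22, 21/2)
obs 6: x=0 → posterior Gamma(22, 23/2)
obs 7: x=2 → posterior Gamma(24, 25/2)
obs 8: x=1 → posterior Gamma(25, 27/2)
obs 9: x=2 → posterior Gamma(27, 29/2)
obs 10: x=0 → posterior Gamma(27, 31/2)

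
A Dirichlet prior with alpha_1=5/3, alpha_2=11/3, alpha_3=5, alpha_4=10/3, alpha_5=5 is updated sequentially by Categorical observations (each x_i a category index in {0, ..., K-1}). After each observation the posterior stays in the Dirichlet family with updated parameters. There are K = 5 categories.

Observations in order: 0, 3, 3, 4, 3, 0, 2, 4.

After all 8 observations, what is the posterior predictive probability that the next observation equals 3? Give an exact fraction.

19/80

obs 1: x=0 → posterior Dirichlet(8/3, 11/3, 5, 10/3, 5)
obs 2: x=3 → posterior Dirichlet(8/3, 11/3, 5, 13/3, 5)
obs 3: x=3 → posterior Dirichlet(8/3, 11/3, 5, 16/3, 5)
obs 4: x=4 → posterior Dirichlet(8/3, 11/3, 5, 16/3, 6)
obs 5: x=3 → posterior Dirichlet(8/3, 11/3, 5, 19/3, 6)
obs 6: x=0 → posterior Dirichlet(11/3, 11/3, 5, 19/3, 6)
obs 7: x=2 → posterior Dirichlet(11/3, 11/3, 6, 19/3, 6)
obs 8: x=4 → posterior Dirichlet(11/3, 11/3, 6, 19/3, 7)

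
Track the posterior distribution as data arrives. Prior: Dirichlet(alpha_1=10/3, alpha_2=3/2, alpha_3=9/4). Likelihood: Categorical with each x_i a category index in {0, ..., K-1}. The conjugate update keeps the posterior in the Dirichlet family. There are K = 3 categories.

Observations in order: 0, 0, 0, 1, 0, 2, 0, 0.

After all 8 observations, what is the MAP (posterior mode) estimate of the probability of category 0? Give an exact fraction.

obs 1: x=0 → posterior Dirichlet(13/3, 3/2, 9/4)
obs 2: x=0 → posterior Dirichlet(16/3, 3/2, 9/4)
obs 3: x=0 → posterior Dirichlet(19/3, 3/2, 9/4)
obs 4: x=1 → posterior Dirichlet(19/3, 5/2, 9/4)
obs 5: x=0 → posterior Dirichlet(22/3, 5/2, 9/4)
obs 6: x=2 → posterior Dirichlet(22/3, 5/2, 13/4)
obs 7: x=0 → posterior Dirichlet(25/3, 5/2, 13/4)
obs 8: x=0 → posterior Dirichlet(28/3, 5/2, 13/4)

20/29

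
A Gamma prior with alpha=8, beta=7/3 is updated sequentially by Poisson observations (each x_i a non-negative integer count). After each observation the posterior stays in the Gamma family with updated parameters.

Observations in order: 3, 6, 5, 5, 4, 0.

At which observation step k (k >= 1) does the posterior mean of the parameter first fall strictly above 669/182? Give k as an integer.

obs 1: x=3 → posterior Gamma(11, 10/3)
obs 2: x=6 → posterior Gamma(17, 13/3)
obs 3: x=5 → posterior Gamma(22, 16/3)
obs 4: x=5 → posterior Gamma(27, 19/3)
obs 5: x=4 → posterior Gamma(31, 22/3)
obs 6: x=0 → posterior Gamma(31, 25/3)

k = 2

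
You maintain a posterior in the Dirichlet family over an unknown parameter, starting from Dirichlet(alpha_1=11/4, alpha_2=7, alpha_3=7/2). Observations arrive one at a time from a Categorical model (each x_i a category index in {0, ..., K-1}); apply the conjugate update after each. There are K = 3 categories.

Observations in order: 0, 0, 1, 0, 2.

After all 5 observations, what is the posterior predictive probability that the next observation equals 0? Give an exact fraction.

obs 1: x=0 → posterior Dirichlet(15/4, 7, 7/2)
obs 2: x=0 → posterior Dirichlet(19/4, 7, 7/2)
obs 3: x=1 → posterior Dirichlet(19/4, 8, 7/2)
obs 4: x=0 → posterior Dirichlet(23/4, 8, 7/2)
obs 5: x=2 → posterior Dirichlet(23/4, 8, 9/2)

23/73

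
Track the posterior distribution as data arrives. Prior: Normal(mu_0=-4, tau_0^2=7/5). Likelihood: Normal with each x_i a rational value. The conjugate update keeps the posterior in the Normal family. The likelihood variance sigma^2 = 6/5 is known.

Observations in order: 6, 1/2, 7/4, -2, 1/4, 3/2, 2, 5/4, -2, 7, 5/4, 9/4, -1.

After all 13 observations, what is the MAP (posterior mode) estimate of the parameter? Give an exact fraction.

obs 1: x=6 → posterior Normal(18/13, 42/65)
obs 2: x=1/2 → posterior Normal(43/40, 21/50)
obs 3: x=7/4 → posterior Normal(5/4, 14/45)
obs 4: x=-2 → posterior Normal(79/136, 21/85)
obs 5: x=1/4 → posterior Normal(43/82, 42/205)
obs 6: x=3/2 → posterior Normal(2/3, 7/40)
obs 7: x=2 → posterior Normal(46/55, 42/275)
obs 8: x=5/4 → posterior Normal(219/248, 21/155)
obs 9: x=-2 → posterior Normal(163/276, 14/115)
obs 10: x=7 → posterior Normal(359/304, 21/190)
obs 11: x=5/4 → posterior Normal(197/166, 42/415)
obs 12: x=9/4 → posterior Normal(457/360, 7/75)
obs 13: x=-1 → posterior Normal(429/388, 42/485)

429/388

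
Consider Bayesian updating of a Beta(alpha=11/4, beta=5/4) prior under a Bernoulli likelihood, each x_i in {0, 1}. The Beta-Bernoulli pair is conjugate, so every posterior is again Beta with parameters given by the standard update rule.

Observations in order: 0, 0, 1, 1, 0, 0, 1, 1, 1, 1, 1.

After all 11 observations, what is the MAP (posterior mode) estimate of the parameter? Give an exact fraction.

35/52

obs 1: x=0 → posterior Beta(11/4, 9/4)
obs 2: x=0 → posterior Beta(11/4, 13/4)
obs 3: x=1 → posterior Beta(15/4, 13/4)
obs 4: x=1 → posterior Beta(19/4, 13/4)
obs 5: x=0 → posterior Beta(19/4, 17/4)
obs 6: x=0 → posterior Beta(19/4, 21/4)
obs 7: x=1 → posterior Beta(23/4, 21/4)
obs 8: x=1 → posterior Beta(27/4, 21/4)
obs 9: x=1 → posterior Beta(31/4, 21/4)
obs 10: x=1 → posterior Beta(35/4, 21/4)
obs 11: x=1 → posterior Beta(39/4, 21/4)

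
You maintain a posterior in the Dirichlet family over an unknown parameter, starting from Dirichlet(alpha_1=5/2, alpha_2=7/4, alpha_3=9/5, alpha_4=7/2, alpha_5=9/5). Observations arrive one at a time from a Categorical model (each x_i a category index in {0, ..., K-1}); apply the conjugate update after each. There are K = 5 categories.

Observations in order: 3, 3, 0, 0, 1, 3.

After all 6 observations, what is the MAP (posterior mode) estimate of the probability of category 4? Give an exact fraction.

obs 1: x=3 → posterior Dirichlet(5/2, 7/4, 9/5, 9/2, 9/5)
obs 2: x=3 → posterior Dirichlet(5/2, 7/4, 9/5, 11/2, 9/5)
obs 3: x=0 → posterior Dirichlet(7/2, 7/4, 9/5, 11/2, 9/5)
obs 4: x=0 → posterior Dirichlet(9/2, 7/4, 9/5, 11/2, 9/5)
obs 5: x=1 → posterior Dirichlet(9/2, 11/4, 9/5, 11/2, 9/5)
obs 6: x=3 → posterior Dirichlet(9/2, 11/4, 9/5, 13/2, 9/5)

16/247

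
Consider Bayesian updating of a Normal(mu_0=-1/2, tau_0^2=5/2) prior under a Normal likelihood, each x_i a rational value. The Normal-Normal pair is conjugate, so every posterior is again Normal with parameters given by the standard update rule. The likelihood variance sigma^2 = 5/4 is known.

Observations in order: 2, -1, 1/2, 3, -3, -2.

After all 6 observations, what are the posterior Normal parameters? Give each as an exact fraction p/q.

mu_0=-3/26, tau_0^2=5/26

obs 1: x=2 → posterior Normal(7/6, 5/6)
obs 2: x=-1 → posterior Normal(3/10, 1/2)
obs 3: x=1/2 → posterior Normal(5/14, 5/14)
obs 4: x=3 → posterior Normal(17/18, 5/18)
obs 5: x=-3 → posterior Normal(5/22, 5/22)
obs 6: x=-2 → posterior Normal(-3/26, 5/26)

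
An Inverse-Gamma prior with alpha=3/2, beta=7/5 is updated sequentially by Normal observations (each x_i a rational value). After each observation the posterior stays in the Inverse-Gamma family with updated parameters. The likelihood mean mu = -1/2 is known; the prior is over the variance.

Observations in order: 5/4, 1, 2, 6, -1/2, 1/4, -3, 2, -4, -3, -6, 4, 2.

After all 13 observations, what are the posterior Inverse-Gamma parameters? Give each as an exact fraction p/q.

obs 1: x=5/4 → posterior Inverse-Gamma(2, 469/160)
obs 2: x=1 → posterior Inverse-Gamma(5/2, 649/160)
obs 3: x=2 → posterior Inverse-Gamma(3, 1149/160)
obs 4: x=6 → posterior Inverse-Gamma(7/2, 4529/160)
obs 5: x=-1/2 → posterior Inverse-Gamma(4, 4529/160)
obs 6: x=1/4 → posterior Inverse-Gamma(9/2, 2287/80)
obs 7: x=-3 → posterior Inverse-Gamma(5, 2537/80)
obs 8: x=2 → posterior Inverse-Gamma(11/2, 2787/80)
obs 9: x=-4 → posterior Inverse-Gamma(6, 3277/80)
obs 10: x=-3 → posterior Inverse-Gamma(13/2, 3527/80)
obs 11: x=-6 → posterior Inverse-Gamma(7, 4737/80)
obs 12: x=4 → posterior Inverse-Gamma(15/2, 5547/80)
obs 13: x=2 → posterior Inverse-Gamma(8, 5797/80)

alpha=8, beta=5797/80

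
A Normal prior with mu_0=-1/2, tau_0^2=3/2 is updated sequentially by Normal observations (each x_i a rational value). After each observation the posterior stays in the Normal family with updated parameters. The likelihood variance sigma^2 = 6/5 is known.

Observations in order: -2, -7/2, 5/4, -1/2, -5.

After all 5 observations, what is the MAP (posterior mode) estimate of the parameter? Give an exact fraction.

obs 1: x=-2 → posterior Normal(-4/3, 2/3)
obs 2: x=-7/2 → posterior Normal(-59/28, 3/7)
obs 3: x=5/4 → posterior Normal(-93/76, 6/19)
obs 4: x=-1/2 → posterior Normal(-103/96, 1/4)
obs 5: x=-5 → posterior Normal(-7/4, 6/29)

-7/4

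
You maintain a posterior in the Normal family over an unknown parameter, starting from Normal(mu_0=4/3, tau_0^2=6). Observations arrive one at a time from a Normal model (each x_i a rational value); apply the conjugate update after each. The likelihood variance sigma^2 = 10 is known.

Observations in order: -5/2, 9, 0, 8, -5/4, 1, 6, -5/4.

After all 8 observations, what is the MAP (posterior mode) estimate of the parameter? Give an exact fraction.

191/87

obs 1: x=-5/2 → posterior Normal(-5/48, 15/4)
obs 2: x=9 → posterior Normal(157/66, 30/11)
obs 3: x=0 → posterior Normal(157/84, 15/7)
obs 4: x=8 → posterior Normal(301/102, 30/17)
obs 5: x=-5/4 → posterior Normal(557/240, 3/2)
obs 6: x=1 → posterior Normal(593/276, 30/23)
obs 7: x=6 → posterior Normal(809/312, 15/13)
obs 8: x=-5/4 → posterior Normal(191/87, 30/29)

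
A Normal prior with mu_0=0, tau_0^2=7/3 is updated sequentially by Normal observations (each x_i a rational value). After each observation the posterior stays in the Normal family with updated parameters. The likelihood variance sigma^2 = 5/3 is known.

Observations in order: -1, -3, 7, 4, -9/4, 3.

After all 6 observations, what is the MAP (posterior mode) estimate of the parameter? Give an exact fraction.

217/188

obs 1: x=-1 → posterior Normal(-7/12, 35/36)
obs 2: x=-3 → posterior Normal(-28/19, 35/57)
obs 3: x=7 → posterior Normal(21/26, 35/78)
obs 4: x=4 → posterior Normal(49/33, 35/99)
obs 5: x=-9/4 → posterior Normal(133/160, 7/24)
obs 6: x=3 → posterior Normal(217/188, 35/141)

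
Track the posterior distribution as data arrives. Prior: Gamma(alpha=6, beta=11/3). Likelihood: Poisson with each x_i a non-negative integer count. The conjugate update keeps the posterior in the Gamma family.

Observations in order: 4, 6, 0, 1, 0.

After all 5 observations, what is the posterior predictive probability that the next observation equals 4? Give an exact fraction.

obs 1: x=4 → posterior Gamma(10, 14/3)
obs 2: x=6 → posterior Gamma(16, 17/3)
obs 3: x=0 → posterior Gamma(16, 20/3)
obs 4: x=1 → posterior Gamma(17, 23/3)
obs 5: x=0 → posterior Gamma(17, 26/3)

444964860786325476490108600320/5132842708382182842735812571629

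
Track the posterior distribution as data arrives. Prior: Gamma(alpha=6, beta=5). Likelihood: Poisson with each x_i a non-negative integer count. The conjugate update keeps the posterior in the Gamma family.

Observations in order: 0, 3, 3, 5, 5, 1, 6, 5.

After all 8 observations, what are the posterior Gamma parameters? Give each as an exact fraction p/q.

alpha=34, beta=13

obs 1: x=0 → posterior Gamma(6, 6)
obs 2: x=3 → posterior Gamma(9, 7)
obs 3: x=3 → posterior Gamma(12, 8)
obs 4: x=5 → posterior Gamma(17, 9)
obs 5: x=5 → posterior Gamma(22, 10)
obs 6: x=1 → posterior Gamma(23, 11)
obs 7: x=6 → posterior Gamma(29, 12)
obs 8: x=5 → posterior Gamma(34, 13)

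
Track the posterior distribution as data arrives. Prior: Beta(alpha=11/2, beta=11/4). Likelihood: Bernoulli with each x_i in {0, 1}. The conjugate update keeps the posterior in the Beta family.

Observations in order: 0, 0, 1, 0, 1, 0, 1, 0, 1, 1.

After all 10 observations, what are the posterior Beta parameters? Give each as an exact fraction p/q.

alpha=21/2, beta=31/4

obs 1: x=0 → posterior Beta(11/2, 15/4)
obs 2: x=0 → posterior Beta(11/2, 19/4)
obs 3: x=1 → posterior Beta(13/2, 19/4)
obs 4: x=0 → posterior Beta(13/2, 23/4)
obs 5: x=1 → posterior Beta(15/2, 23/4)
obs 6: x=0 → posterior Beta(15/2, 27/4)
obs 7: x=1 → posterior Beta(17/2, 27/4)
obs 8: x=0 → posterior Beta(17/2, 31/4)
obs 9: x=1 → posterior Beta(19/2, 31/4)
obs 10: x=1 → posterior Beta(21/2, 31/4)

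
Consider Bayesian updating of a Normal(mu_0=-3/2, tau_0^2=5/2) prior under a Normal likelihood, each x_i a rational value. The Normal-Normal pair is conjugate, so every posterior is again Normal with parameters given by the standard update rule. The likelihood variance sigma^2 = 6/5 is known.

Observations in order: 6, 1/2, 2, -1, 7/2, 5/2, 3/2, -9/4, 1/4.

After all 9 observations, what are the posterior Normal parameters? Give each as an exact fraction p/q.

mu_0=307/237, tau_0^2=10/79

obs 1: x=6 → posterior Normal(132/37, 30/37)
obs 2: x=1/2 → posterior Normal(289/124, 15/31)
obs 3: x=2 → posterior Normal(389/174, 10/29)
obs 4: x=-1 → posterior Normal(339/224, 15/56)
obs 5: x=7/2 → posterior Normal(257/137, 30/137)
obs 6: x=5/2 → posterior Normal(71/36, 5/27)
obs 7: x=3/2 → posterior Normal(21/11, 30/187)
obs 8: x=-9/4 → posterior Normal(1203/848, 15/106)
obs 9: x=1/4 → posterior Normal(307/237, 10/79)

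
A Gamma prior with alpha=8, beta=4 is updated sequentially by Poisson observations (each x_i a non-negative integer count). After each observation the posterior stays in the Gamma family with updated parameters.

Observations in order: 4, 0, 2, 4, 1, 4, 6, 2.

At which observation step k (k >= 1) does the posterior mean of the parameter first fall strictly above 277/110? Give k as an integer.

obs 1: x=4 → posterior Gamma(12, 5)
obs 2: x=0 → posterior Gamma(12, 6)
obs 3: x=2 → posterior Gamma(14, 7)
obs 4: x=4 → posterior Gamma(18, 8)
obs 5: x=1 → posterior Gamma(19, 9)
obs 6: x=4 → posterior Gamma(23, 10)
obs 7: x=6 → posterior Gamma(29, 11)
obs 8: x=2 → posterior Gamma(31, 12)

k = 7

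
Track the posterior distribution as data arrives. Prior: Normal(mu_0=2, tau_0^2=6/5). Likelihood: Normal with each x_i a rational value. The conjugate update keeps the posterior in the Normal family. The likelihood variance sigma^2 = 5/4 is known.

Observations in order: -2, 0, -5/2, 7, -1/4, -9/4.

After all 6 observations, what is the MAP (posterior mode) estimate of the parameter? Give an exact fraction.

obs 1: x=-2 → posterior Normal(2/49, 30/49)
obs 2: x=0 → posterior Normal(2/73, 30/73)
obs 3: x=-5/2 → posterior Normal(-58/97, 30/97)
obs 4: x=7 → posterior Normal(10/11, 30/121)
obs 5: x=-1/4 → posterior Normal(104/145, 6/29)
obs 6: x=-9/4 → posterior Normal(50/169, 30/169)

50/169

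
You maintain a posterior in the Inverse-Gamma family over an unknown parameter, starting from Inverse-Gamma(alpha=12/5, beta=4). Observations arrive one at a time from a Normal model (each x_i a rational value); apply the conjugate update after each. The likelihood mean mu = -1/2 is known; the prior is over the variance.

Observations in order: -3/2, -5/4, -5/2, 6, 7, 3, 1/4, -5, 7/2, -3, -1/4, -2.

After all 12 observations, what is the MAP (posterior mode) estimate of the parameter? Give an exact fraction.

13575/1504

obs 1: x=-3/2 → posterior Inverse-Gamma(29/10, 9/2)
obs 2: x=-5/4 → posterior Inverse-Gamma(17/5, 153/32)
obs 3: x=-5/2 → posterior Inverse-Gamma(39/10, 217/32)
obs 4: x=6 → posterior Inverse-Gamma(22/5, 893/32)
obs 5: x=7 → posterior Inverse-Gamma(49/10, 1793/32)
obs 6: x=3 → posterior Inverse-Gamma(27/5, 1989/32)
obs 7: x=1/4 → posterior Inverse-Gamma(59/10, 999/16)
obs 8: x=-5 → posterior Inverse-Gamma(32/5, 1161/16)
obs 9: x=7/2 → posterior Inverse-Gamma(69/10, 1289/16)
obs 10: x=-3 → posterior Inverse-Gamma(37/5, 1339/16)
obs 11: x=-1/4 → posterior Inverse-Gamma(79/10, 2679/32)
obs 12: x=-2 → posterior Inverse-Gamma(42/5, 2715/32)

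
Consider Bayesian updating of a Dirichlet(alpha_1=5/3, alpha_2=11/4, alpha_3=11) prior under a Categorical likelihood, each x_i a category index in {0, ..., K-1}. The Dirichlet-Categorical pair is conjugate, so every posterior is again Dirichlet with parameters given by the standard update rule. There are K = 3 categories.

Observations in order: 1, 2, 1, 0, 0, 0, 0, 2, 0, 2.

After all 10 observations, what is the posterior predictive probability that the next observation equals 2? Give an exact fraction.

168/305

obs 1: x=1 → posterior Dirichlet(5/3, 15/4, 11)
obs 2: x=2 → posterior Dirichlet(5/3, 15/4, 12)
obs 3: x=1 → posterior Dirichlet(5/3, 19/4, 12)
obs 4: x=0 → posterior Dirichlet(8/3, 19/4, 12)
obs 5: x=0 → posterior Dirichlet(11/3, 19/4, 12)
obs 6: x=0 → posterior Dirichlet(14/3, 19/4, 12)
obs 7: x=0 → posterior Dirichlet(17/3, 19/4, 12)
obs 8: x=2 → posterior Dirichlet(17/3, 19/4, 13)
obs 9: x=0 → posterior Dirichlet(20/3, 19/4, 13)
obs 10: x=2 → posterior Dirichlet(20/3, 19/4, 14)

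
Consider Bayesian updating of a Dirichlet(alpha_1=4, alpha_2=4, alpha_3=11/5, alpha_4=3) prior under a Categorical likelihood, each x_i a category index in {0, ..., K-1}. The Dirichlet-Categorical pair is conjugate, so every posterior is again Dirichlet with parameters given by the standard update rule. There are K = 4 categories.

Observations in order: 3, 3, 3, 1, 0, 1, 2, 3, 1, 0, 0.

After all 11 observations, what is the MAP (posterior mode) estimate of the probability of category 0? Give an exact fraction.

obs 1: x=3 → posterior Dirichlet(4, 4, 11/5, 4)
obs 2: x=3 → posterior Dirichlet(4, 4, 11/5, 5)
obs 3: x=3 → posterior Dirichlet(4, 4, 11/5, 6)
obs 4: x=1 → posterior Dirichlet(4, 5, 11/5, 6)
obs 5: x=0 → posterior Dirichlet(5, 5, 11/5, 6)
obs 6: x=1 → posterior Dirichlet(5, 6, 11/5, 6)
obs 7: x=2 → posterior Dirichlet(5, 6, 16/5, 6)
obs 8: x=3 → posterior Dirichlet(5, 6, 16/5, 7)
obs 9: x=1 → posterior Dirichlet(5, 7, 16/5, 7)
obs 10: x=0 → posterior Dirichlet(6, 7, 16/5, 7)
obs 11: x=0 → posterior Dirichlet(7, 7, 16/5, 7)

30/101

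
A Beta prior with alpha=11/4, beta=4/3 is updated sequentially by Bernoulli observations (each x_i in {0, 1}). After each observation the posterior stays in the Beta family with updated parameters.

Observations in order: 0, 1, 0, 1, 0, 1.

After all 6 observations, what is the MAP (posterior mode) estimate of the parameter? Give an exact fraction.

obs 1: x=0 → posterior Beta(11/4, 7/3)
obs 2: x=1 → posterior Beta(15/4, 7/3)
obs 3: x=0 → posterior Beta(15/4, 10/3)
obs 4: x=1 → posterior Beta(19/4, 10/3)
obs 5: x=0 → posterior Beta(19/4, 13/3)
obs 6: x=1 → posterior Beta(23/4, 13/3)

57/97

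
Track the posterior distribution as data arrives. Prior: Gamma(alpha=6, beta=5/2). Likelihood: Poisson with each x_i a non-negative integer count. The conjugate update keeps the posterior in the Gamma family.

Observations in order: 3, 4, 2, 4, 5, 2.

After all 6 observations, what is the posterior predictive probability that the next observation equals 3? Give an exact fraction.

2571022254788057802303220255535571552/12129821994589221844500501021364910179

obs 1: x=3 → posterior Gamma(9, 7/2)
obs 2: x=4 → posterior Gamma(13, 9/2)
obs 3: x=2 → posterior Gamma(15, 11/2)
obs 4: x=4 → posterior Gamma(19, 13/2)
obs 5: x=5 → posterior Gamma(24, 15/2)
obs 6: x=2 → posterior Gamma(26, 17/2)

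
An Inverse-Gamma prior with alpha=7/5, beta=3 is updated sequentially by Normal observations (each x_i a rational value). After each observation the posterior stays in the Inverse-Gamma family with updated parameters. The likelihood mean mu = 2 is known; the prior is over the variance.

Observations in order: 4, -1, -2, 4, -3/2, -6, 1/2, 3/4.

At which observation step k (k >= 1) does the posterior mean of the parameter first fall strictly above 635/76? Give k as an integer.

k = 3

obs 1: x=4 → posterior Inverse-Gamma(19/10, 5)
obs 2: x=-1 → posterior Inverse-Gamma(12/5, 19/2)
obs 3: x=-2 → posterior Inverse-Gamma(29/10, 35/2)
obs 4: x=4 → posterior Inverse-Gamma(17/5, 39/2)
obs 5: x=-3/2 → posterior Inverse-Gamma(39/10, 205/8)
obs 6: x=-6 → posterior Inverse-Gamma(22/5, 461/8)
obs 7: x=1/2 → posterior Inverse-Gamma(49/10, 235/4)
obs 8: x=3/4 → posterior Inverse-Gamma(27/5, 1905/32)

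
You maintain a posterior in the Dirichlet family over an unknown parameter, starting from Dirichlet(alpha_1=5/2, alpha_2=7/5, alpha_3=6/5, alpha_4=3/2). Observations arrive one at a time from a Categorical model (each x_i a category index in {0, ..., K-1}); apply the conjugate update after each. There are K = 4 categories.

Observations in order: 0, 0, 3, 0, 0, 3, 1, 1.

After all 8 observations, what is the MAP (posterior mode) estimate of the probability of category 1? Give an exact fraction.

obs 1: x=0 → posterior Dirichlet(7/2, 7/5, 6/5, 3/2)
obs 2: x=0 → posterior Dirichlet(9/2, 7/5, 6/5, 3/2)
obs 3: x=3 → posterior Dirichlet(9/2, 7/5, 6/5, 5/2)
obs 4: x=0 → posterior Dirichlet(11/2, 7/5, 6/5, 5/2)
obs 5: x=0 → posterior Dirichlet(13/2, 7/5, 6/5, 5/2)
obs 6: x=3 → posterior Dirichlet(13/2, 7/5, 6/5, 7/2)
obs 7: x=1 → posterior Dirichlet(13/2, 12/5, 6/5, 7/2)
obs 8: x=1 → posterior Dirichlet(13/2, 17/5, 6/5, 7/2)

12/53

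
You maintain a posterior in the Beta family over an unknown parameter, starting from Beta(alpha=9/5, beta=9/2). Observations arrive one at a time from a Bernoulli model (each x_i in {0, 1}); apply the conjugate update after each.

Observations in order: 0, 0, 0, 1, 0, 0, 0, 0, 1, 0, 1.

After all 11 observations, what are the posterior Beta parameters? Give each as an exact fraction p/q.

alpha=24/5, beta=25/2

obs 1: x=0 → posterior Beta(9/5, 11/2)
obs 2: x=0 → posterior Beta(9/5, 13/2)
obs 3: x=0 → posterior Beta(9/5, 15/2)
obs 4: x=1 → posterior Beta(14/5, 15/2)
obs 5: x=0 → posterior Beta(14/5, 17/2)
obs 6: x=0 → posterior Beta(14/5, 19/2)
obs 7: x=0 → posterior Beta(14/5, 21/2)
obs 8: x=0 → posterior Beta(14/5, 23/2)
obs 9: x=1 → posterior Beta(19/5, 23/2)
obs 10: x=0 → posterior Beta(19/5, 25/2)
obs 11: x=1 → posterior Beta(24/5, 25/2)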